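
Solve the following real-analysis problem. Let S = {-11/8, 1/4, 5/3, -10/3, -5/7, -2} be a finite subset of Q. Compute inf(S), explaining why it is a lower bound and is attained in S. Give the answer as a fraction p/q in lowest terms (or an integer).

S is finite, so inf(S) = min(S).
Sorted increasing:
-10/3, -2, -11/8, -5/7, 1/4, 5/3
The extremum is -10/3.
For every x in S, x >= -10/3. And -10/3 is in S, so it is attained.
Therefore inf(S) = -10/3.

-10/3


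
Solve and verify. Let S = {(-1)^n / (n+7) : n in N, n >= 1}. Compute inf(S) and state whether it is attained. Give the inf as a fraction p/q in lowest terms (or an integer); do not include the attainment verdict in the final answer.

Analysis:
- Values: -1/8, 1/9, -1/10, 1/11, -1/12, ...
- Positive terms (even n): 1/(2+7), 1/(4+7), ... decreasing -> max = 1/9 (n=2).
- Negative terms (odd n): -1/(1+7), -1/(3+7), ... increasing -> min = -1/8 (n=1).
- So sup = 1/9 (attained at n=2); inf = -1/8 (attained at n=1).
Conclusion: inf(S) = -1/8, attained in S.

-1/8


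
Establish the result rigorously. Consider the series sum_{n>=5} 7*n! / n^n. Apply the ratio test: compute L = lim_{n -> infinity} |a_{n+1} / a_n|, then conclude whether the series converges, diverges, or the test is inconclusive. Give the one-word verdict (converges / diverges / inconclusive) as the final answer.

Let a_n denote the general term. Form the ratio a_{n+1}/a_n and simplify:
a_{n+1}/a_n = (n/(n + 1))^n
Take the limit as n -> infinity: L = exp(-1).
Since L = exp(-1) < 1, the ratio test implies the series converges.

converges


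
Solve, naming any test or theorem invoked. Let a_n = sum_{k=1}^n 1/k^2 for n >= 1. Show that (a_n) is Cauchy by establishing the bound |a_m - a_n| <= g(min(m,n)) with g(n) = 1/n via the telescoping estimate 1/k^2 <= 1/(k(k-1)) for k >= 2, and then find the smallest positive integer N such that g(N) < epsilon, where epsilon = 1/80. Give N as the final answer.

For m > n >= 1: |a_m - a_n| = sum_{k=n+1}^m 1/k^2.
Use 1/k^2 <= 1/(k(k-1)) = 1/(k-1) - 1/k for k >= 2:
sum_{k=n+1}^m 1/k^2 <= sum_{k=n+1}^m (1/(k-1) - 1/k) = 1/n - 1/m <= 1/n.
By symmetry the same bound holds with n,m swapped, so |a_m - a_n| <= 1/min(m,n) = g(min(m,n)). Since g(n) -> 0, (a_n) is Cauchy.
Now solve g(N) < 1/80: 1/N < 1/80 <=> N > 1/(1/80) = 80.
The smallest integer strictly greater than 80 is N = 81.
Check: g(81) = 1/81 < 1/80; g(80) = 1/80 >= 1/80. So N = 81.

81


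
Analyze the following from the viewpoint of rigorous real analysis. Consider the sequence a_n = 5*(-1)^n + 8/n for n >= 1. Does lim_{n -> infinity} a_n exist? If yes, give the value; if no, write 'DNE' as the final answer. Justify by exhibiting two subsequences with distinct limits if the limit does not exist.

Examine the behaviour of a_n along subsequences.
a_{2k} = 5 + 8/(2k) -> 5. a_{2k+1} = -5 + 8/(2k+1) -> -5.
Since these two subsequential limits are 5 and -5, distinct, the full sequence cannot converge (a convergent sequence has all subsequences tending to the same limit). So lim a_n does not exist.

DNE


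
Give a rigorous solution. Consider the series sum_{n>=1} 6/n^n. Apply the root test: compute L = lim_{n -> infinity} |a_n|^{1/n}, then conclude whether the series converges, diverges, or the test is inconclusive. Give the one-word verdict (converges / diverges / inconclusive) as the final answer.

Let a_n denote the general term. Form |a_n|^(1/n) and simplify:
|a_n|^(1/n) = 6^(1/n)/n
Take the limit as n -> infinity: L = 0.
Since L = 0 < 1, the root test implies convergence.

converges


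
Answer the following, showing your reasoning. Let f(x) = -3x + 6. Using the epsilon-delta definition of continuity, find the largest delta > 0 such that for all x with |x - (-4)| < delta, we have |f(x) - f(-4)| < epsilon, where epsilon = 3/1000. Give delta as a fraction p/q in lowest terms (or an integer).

We compute f(-4) = -3*(-4) + 6 = 18.
|f(x) - f(-4)| = |-3x + 6 - (18)| = |-3(x - (-4))| = 3|x - (-4)|.
We need 3|x - (-4)| < 3/1000, i.e. |x - (-4)| < 3/1000 / 3 = 1/1000.
So any delta <= 1/1000 works. Conversely, if delta > 1/1000, then x = -4 + 1/1000 satisfies |x - (-4)| = 1/1000 < delta but |f(x) - f(-4)| = 3 * 1/1000 = 3/1000, which is not < 3/1000; so no larger delta works.
Hence the largest such delta is 1/1000.

1/1000


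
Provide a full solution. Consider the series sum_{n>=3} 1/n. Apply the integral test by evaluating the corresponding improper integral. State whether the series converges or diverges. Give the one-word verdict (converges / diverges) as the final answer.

Let f(x) = 1/x. Then f is positive, continuous, and decreasing on [3, infinity), so the integral test applies.
Compute the improper integral int_{3}^infinity f(x) dx:
  antiderivative F(x) = log(x).
  As x -> infinity, log(x) -> infinity.
  So int = infinity - log(3) = infinity. By the integral test, the series diverges.

diverges


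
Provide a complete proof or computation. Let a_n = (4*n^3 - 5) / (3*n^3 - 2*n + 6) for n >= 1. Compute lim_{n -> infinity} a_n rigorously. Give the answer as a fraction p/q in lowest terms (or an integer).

Divide numerator and denominator by n^3, the highest power:
numerator / n^3 = 4 - 5/n^3
denominator / n^3 = 3 - 2/n^2 + 6/n^3
As n -> infinity, all terms of the form c/n^k (k >= 1) tend to 0.
So numerator / n^3 -> 4 and denominator / n^3 -> 3.
Therefore lim a_n = 4/3.

4/3


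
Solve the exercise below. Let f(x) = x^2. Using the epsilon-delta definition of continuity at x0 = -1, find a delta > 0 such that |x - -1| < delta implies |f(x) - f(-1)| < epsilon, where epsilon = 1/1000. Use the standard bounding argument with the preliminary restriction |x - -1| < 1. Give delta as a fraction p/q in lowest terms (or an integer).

Factor: |x^2 - (-1)^2| = |x - -1| * |x + -1|.
Impose |x - -1| < 1 first. Then |x + -1| = |(x - -1) + 2*(-1)| <= |x - -1| + 2*|-1| < 1 + 2 = 3.
So |x^2 - (-1)^2| < delta * 3.
We need delta * 3 <= 1/1000, i.e. delta <= 1/1000/3 = 1/3000.
Since 1/3000 < 1, this is tighter than 1; take delta = 1/3000.
So delta = 1/3000 works.

1/3000


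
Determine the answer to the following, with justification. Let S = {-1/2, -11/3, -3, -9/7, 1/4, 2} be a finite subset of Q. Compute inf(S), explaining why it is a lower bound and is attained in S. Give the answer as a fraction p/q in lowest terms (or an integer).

S is finite, so inf(S) = min(S).
Sorted increasing:
-11/3, -3, -9/7, -1/2, 1/4, 2
The extremum is -11/3.
For every x in S, x >= -11/3. And -11/3 is in S, so it is attained.
Therefore inf(S) = -11/3.

-11/3


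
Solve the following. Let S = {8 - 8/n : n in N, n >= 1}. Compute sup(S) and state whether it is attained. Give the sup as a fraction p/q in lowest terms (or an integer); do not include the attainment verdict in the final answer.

Analysis:
- Values: 0, 4, 16/3, 6, ... strictly increasing.
- Minimum is 0 (n=1); inf = 0 (attained).
- 8 - 8/n -> 8 from below; sup = 8, not attained.
Conclusion: sup(S) = 8, not attained in S.

8


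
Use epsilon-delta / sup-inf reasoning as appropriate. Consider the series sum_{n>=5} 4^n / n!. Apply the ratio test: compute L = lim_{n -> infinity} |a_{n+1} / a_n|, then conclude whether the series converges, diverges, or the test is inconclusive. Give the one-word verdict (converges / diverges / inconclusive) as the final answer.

Let a_n denote the general term. Form the ratio a_{n+1}/a_n and simplify:
a_{n+1}/a_n = 4/(n + 1)
Take the limit as n -> infinity: L = 0.
Since L = 0 < 1, the ratio test implies the series converges.

converges


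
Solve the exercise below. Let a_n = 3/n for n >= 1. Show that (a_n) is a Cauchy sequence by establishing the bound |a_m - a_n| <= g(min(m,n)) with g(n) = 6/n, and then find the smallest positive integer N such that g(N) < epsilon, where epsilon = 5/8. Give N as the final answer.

For any m, n >= 1, by the triangle inequality:
|a_m - a_n| = |3/m - 3/n| <= 3*1/m + 3*1/n <= 6/min(m,n).
So g(n) = 6/n bounds the Cauchy difference. Since g(n) -> 0, (a_n) is Cauchy.
Now solve g(N) < 5/8: 6/N < 5/8 <=> N > 6 / (5/8) = 48/5.
The smallest integer strictly greater than 48/5 is N = 10.
Check: g(10) = 6/10 = 3/5 < 5/8; g(9) = 2/3 >= 5/8. So N = 10.

10


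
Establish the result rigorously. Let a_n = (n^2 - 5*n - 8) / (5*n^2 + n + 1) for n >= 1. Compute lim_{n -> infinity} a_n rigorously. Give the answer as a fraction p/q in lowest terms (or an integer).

Divide numerator and denominator by n^2, the highest power:
numerator / n^2 = 1 - 5/n - 8/n^2
denominator / n^2 = 5 + 1/n + n^(-2)
As n -> infinity, all terms of the form c/n^k (k >= 1) tend to 0.
So numerator / n^2 -> 1 and denominator / n^2 -> 5.
Therefore lim a_n = 1/5.

1/5


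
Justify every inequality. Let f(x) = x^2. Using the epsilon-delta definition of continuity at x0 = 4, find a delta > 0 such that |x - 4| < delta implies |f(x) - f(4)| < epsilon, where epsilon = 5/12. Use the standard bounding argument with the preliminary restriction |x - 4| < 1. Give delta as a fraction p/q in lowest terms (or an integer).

Factor: |x^2 - (4)^2| = |x - 4| * |x + 4|.
Impose |x - 4| < 1 first. Then |x + 4| = |(x - 4) + 2*(4)| <= |x - 4| + 2*|4| < 1 + 8 = 9.
So |x^2 - (4)^2| < delta * 9.
We need delta * 9 <= 5/12, i.e. delta <= 5/12/9 = 5/108.
Since 5/108 < 1, this is tighter than 1; take delta = 5/108.
So delta = 5/108 works.

5/108


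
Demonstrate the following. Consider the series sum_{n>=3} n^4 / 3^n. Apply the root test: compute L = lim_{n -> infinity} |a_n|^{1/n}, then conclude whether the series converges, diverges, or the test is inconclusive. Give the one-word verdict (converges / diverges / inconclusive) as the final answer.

Let a_n denote the general term. Form |a_n|^(1/n) and simplify:
|a_n|^(1/n) = n^(4/n)/3
Take the limit as n -> infinity: L = 1/3.
Since L = 1/3 < 1, the root test implies convergence.

converges


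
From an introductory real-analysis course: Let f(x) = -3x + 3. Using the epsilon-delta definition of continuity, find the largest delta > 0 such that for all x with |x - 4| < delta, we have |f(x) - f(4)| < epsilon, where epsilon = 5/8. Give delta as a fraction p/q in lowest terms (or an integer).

We compute f(4) = -3*(4) + 3 = -9.
|f(x) - f(4)| = |-3x + 3 - (-9)| = |-3(x - 4)| = 3|x - 4|.
We need 3|x - 4| < 5/8, i.e. |x - 4| < 5/8 / 3 = 5/24.
So any delta <= 5/24 works. Conversely, if delta > 5/24, then x = 4 + 5/24 satisfies |x - 4| = 5/24 < delta but |f(x) - f(4)| = 3 * 5/24 = 5/8, which is not < 5/8; so no larger delta works.
Hence the largest such delta is 5/24.

5/24


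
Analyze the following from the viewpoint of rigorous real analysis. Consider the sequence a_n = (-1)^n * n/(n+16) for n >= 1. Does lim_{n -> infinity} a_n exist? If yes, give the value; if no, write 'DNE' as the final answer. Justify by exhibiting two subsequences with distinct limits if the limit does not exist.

Examine the behaviour of a_n along subsequences.
a_{2k} = 2k/(2k+16) -> 1. a_{2k+1} = -(2k+1)/(2k+17) -> -1.
Since these two subsequential limits are 1 and -1, distinct, the full sequence cannot converge (a convergent sequence has all subsequences tending to the same limit). So lim a_n does not exist.

DNE


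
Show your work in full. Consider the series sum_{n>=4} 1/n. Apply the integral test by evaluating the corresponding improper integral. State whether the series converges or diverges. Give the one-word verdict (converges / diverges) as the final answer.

Let f(x) = 1/x. Then f is positive, continuous, and decreasing on [4, infinity), so the integral test applies.
Compute the improper integral int_{4}^infinity f(x) dx:
  antiderivative F(x) = log(x).
  As x -> infinity, log(x) -> infinity.
  So int = infinity - log(4) = infinity. By the integral test, the series diverges.

diverges


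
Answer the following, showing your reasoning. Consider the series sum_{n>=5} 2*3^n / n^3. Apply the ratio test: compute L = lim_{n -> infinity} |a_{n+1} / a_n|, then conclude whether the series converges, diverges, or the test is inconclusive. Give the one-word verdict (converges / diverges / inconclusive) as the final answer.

Let a_n denote the general term. Form the ratio a_{n+1}/a_n and simplify:
a_{n+1}/a_n = 3*n^3/(n + 1)^3
Take the limit as n -> infinity: L = 3.
Since L = 3 > 1 (or L = infinity), the ratio test implies the series diverges.

diverges


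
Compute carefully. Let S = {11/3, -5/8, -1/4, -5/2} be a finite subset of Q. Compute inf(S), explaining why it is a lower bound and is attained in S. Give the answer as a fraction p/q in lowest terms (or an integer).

S is finite, so inf(S) = min(S).
Sorted increasing:
-5/2, -5/8, -1/4, 11/3
The extremum is -5/2.
For every x in S, x >= -5/2. And -5/2 is in S, so it is attained.
Therefore inf(S) = -5/2.

-5/2


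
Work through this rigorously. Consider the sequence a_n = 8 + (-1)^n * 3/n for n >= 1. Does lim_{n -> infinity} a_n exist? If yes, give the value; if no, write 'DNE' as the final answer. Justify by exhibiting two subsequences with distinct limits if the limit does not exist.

Examine the behaviour of a_n along subsequences.
Even-n subsequence a_{2k} = 8 + 3/(2k) -> 8. Odd-n subsequence a_{2k+1} = 8 - 3/(2k+1) -> 8. Both tend to 8, which suggests the limit is 8; verify directly.
|a_n - 8| = |(-1)^n * 3/n| = 3/n for every n >= 1.
Given epsilon > 0, choose a positive integer N > 3/epsilon. Then for all n >= N, |a_n - 8| = 3/n <= 3/N < epsilon.
So by the definition of the limit, lim a_n exists and equals 8.

8


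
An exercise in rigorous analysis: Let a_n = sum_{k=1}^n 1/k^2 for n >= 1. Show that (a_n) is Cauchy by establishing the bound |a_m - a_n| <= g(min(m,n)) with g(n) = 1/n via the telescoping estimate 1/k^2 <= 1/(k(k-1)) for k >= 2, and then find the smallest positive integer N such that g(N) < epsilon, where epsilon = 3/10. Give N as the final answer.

For m > n >= 1: |a_m - a_n| = sum_{k=n+1}^m 1/k^2.
Use 1/k^2 <= 1/(k(k-1)) = 1/(k-1) - 1/k for k >= 2:
sum_{k=n+1}^m 1/k^2 <= sum_{k=n+1}^m (1/(k-1) - 1/k) = 1/n - 1/m <= 1/n.
By symmetry the same bound holds with n,m swapped, so |a_m - a_n| <= 1/min(m,n) = g(min(m,n)). Since g(n) -> 0, (a_n) is Cauchy.
Now solve g(N) < 3/10: 1/N < 3/10 <=> N > 1/(3/10) = 10/3.
The smallest integer strictly greater than 10/3 is N = 4.
Check: g(4) = 1/4 < 3/10; g(3) = 1/3 >= 3/10. So N = 4.

4


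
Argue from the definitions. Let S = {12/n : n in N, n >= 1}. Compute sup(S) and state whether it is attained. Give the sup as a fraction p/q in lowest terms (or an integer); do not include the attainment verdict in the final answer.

Analysis:
- Values: 12, 6, 4, 3, ... strictly decreasing.
- The maximum is 12 (n=1); sup = 12 (attained).
- The set is bounded below by 0; 12/n -> 0 so 0 is the greatest lower bound.
- 0 is not in the set, so inf = 0 is not attained.
Conclusion: sup(S) = 12, attained in S.

12


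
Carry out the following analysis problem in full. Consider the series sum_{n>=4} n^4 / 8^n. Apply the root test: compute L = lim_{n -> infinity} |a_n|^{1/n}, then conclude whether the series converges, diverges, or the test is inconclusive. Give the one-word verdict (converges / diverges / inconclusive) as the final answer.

Let a_n denote the general term. Form |a_n|^(1/n) and simplify:
|a_n|^(1/n) = n^(4/n)/8
Take the limit as n -> infinity: L = 1/8.
Since L = 1/8 < 1, the root test implies convergence.

converges


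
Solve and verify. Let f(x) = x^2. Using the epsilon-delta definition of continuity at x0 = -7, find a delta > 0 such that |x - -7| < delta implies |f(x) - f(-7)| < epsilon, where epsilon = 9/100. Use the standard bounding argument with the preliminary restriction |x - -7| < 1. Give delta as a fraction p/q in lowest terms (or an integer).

Factor: |x^2 - (-7)^2| = |x - -7| * |x + -7|.
Impose |x - -7| < 1 first. Then |x + -7| = |(x - -7) + 2*(-7)| <= |x - -7| + 2*|-7| < 1 + 14 = 15.
So |x^2 - (-7)^2| < delta * 15.
We need delta * 15 <= 9/100, i.e. delta <= 9/100/15 = 3/500.
Since 3/500 < 1, this is tighter than 1; take delta = 3/500.
So delta = 3/500 works.

3/500


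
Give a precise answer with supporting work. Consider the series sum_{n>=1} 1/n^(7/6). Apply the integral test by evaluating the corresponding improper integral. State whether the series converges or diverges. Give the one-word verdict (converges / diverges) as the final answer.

Let f(x) = x^(-7/6). Then f is positive, continuous, and decreasing on [1, infinity), so the integral test applies.
Compute the improper integral int_{1}^infinity f(x) dx:
  antiderivative F(x) = -6/x^(1/6).
  As x -> infinity, F(x) -> 0 (since p = 7/6 > 1).
  So int = F(infinity) - F(1) = 0 - (-6) = 6.
  Finite, so by the integral test, the series converges.

converges


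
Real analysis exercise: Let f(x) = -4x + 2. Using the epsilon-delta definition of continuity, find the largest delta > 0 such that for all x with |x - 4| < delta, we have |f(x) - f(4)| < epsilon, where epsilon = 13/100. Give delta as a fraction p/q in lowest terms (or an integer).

We compute f(4) = -4*(4) + 2 = -14.
|f(x) - f(4)| = |-4x + 2 - (-14)| = |-4(x - 4)| = 4|x - 4|.
We need 4|x - 4| < 13/100, i.e. |x - 4| < 13/100 / 4 = 13/400.
So any delta <= 13/400 works. Conversely, if delta > 13/400, then x = 4 + 13/400 satisfies |x - 4| = 13/400 < delta but |f(x) - f(4)| = 4 * 13/400 = 13/100, which is not < 13/100; so no larger delta works.
Hence the largest such delta is 13/400.

13/400


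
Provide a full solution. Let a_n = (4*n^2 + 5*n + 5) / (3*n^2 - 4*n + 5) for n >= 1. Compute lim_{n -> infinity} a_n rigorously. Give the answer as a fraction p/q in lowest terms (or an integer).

Divide numerator and denominator by n^2, the highest power:
numerator / n^2 = 4 + 5/n + 5/n^2
denominator / n^2 = 3 - 4/n + 5/n^2
As n -> infinity, all terms of the form c/n^k (k >= 1) tend to 0.
So numerator / n^2 -> 4 and denominator / n^2 -> 3.
Therefore lim a_n = 4/3.

4/3


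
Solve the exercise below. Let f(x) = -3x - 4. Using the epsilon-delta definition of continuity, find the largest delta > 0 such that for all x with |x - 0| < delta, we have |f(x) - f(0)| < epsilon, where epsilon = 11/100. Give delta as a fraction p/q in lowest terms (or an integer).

We compute f(0) = -3*(0) - 4 = -4.
|f(x) - f(0)| = |-3x - 4 - (-4)| = |-3(x - 0)| = 3|x - 0|.
We need 3|x - 0| < 11/100, i.e. |x - 0| < 11/100 / 3 = 11/300.
So any delta <= 11/300 works. Conversely, if delta > 11/300, then x = 0 + 11/300 satisfies |x - 0| = 11/300 < delta but |f(x) - f(0)| = 3 * 11/300 = 11/100, which is not < 11/100; so no larger delta works.
Hence the largest such delta is 11/300.

11/300


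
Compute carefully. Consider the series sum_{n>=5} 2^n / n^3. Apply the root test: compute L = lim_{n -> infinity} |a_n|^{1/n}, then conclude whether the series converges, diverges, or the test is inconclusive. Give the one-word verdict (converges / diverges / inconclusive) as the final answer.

Let a_n denote the general term. Form |a_n|^(1/n) and simplify:
|a_n|^(1/n) = 2/n^(3/n)
Take the limit as n -> infinity: L = 2.
Since L = 2 > 1, the root test implies divergence.

diverges


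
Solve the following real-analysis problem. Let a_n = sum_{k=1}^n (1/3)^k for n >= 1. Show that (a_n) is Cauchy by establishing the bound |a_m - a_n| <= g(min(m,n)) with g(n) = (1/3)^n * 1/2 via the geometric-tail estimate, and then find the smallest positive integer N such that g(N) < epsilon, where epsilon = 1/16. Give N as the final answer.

For m > n >= 1: |a_m - a_n| = sum_{k=n+1}^m (1/3)^k < sum_{k=n+1}^infinity (1/3)^k = (1/3)^(n+1) / (1 - 1/3) = (1/3)^n * (1/3) * (3/2) = (1/3)^n * 1/2.
So g(n) = (1/3)^n / 2. Since g(n) -> 0, (a_n) is Cauchy.
Now solve g(N) < 1/16: (1/3)^N / 2 < 1/16 <=> 3^N > 1 / (2 * 1/16) = 8.
Check powers of 3: 3^1 = 3 <= 8, 3^2 = 9 > 8.
So the smallest such N is 2. Check: g(2) = 1/(2 * 9) = 1/18 < 1/16.

2


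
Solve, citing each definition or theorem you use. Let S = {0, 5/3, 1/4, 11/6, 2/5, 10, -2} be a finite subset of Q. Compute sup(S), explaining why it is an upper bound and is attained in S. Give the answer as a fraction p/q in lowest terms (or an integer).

S is finite, so sup(S) = max(S).
Sorted decreasing:
10, 11/6, 5/3, 2/5, 1/4, 0, -2
The extremum is 10.
For every x in S, x <= 10. And 10 is in S, so it is attained.
Therefore sup(S) = 10.

10


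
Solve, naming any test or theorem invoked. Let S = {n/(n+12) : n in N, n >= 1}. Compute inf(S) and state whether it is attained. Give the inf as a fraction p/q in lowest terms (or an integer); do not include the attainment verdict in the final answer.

Analysis:
- Values: 1/13, 1/7, 1/5, 1/4, ... strictly increasing.
- Minimum is 1/13 (n=1); inf = 1/13 (attained).
- n/(n+12) = 1 - 12/(n+12) -> 1 from below as n -> infinity, and never equals 1.
- So sup = 1 (not attained).
Conclusion: inf(S) = 1/13, attained in S.

1/13


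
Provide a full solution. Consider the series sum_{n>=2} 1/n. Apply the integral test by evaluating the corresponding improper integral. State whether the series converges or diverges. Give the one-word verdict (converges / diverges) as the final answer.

Let f(x) = 1/x. Then f is positive, continuous, and decreasing on [2, infinity), so the integral test applies.
Compute the improper integral int_{2}^infinity f(x) dx:
  antiderivative F(x) = log(x).
  As x -> infinity, log(x) -> infinity.
  So int = infinity - log(2) = infinity. By the integral test, the series diverges.

diverges


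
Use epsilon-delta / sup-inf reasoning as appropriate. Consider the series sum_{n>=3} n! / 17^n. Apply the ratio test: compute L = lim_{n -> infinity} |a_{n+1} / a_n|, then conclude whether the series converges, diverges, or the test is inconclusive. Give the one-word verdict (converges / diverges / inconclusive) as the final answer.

Let a_n denote the general term. Form the ratio a_{n+1}/a_n and simplify:
a_{n+1}/a_n = n/17 + 1/17
Take the limit as n -> infinity: L = infinity.
Since L = infinity > 1 (or L = infinity), the ratio test implies the series diverges.

diverges


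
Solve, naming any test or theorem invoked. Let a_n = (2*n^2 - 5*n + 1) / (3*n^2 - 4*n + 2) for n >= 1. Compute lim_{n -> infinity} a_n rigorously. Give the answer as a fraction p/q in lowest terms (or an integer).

Divide numerator and denominator by n^2, the highest power:
numerator / n^2 = 2 - 5/n + n^(-2)
denominator / n^2 = 3 - 4/n + 2/n^2
As n -> infinity, all terms of the form c/n^k (k >= 1) tend to 0.
So numerator / n^2 -> 2 and denominator / n^2 -> 3.
Therefore lim a_n = 2/3.

2/3


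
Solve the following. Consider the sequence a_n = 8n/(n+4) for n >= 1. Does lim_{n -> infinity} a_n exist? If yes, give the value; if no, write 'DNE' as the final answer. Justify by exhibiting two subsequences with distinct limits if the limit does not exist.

Examine the behaviour of a_n along subsequences.
Even-n subsequence a_{2k} = 8(2k)/(2k+4) -> 8. Odd-n subsequence a_{2k+1} = 8(2k+1)/(2k+5) -> 8. Both tend to 8, which suggests the limit is 8; verify directly.
|a_n - 8| = |8n - 8(n+4)| / (n+4) = 32/(n+4) < 32/n for every n >= 1.
Given epsilon > 0, choose a positive integer N > 32/epsilon. Then for all n >= N, |a_n - 8| < 32/n <= 32/N < epsilon.
So by the definition of the limit, lim a_n exists and equals 8.

8


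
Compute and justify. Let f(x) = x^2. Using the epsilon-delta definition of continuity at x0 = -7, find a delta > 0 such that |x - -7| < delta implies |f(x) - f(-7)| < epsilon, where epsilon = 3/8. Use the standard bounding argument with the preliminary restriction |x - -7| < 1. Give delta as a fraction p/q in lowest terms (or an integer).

Factor: |x^2 - (-7)^2| = |x - -7| * |x + -7|.
Impose |x - -7| < 1 first. Then |x + -7| = |(x - -7) + 2*(-7)| <= |x - -7| + 2*|-7| < 1 + 14 = 15.
So |x^2 - (-7)^2| < delta * 15.
We need delta * 15 <= 3/8, i.e. delta <= 3/8/15 = 1/40.
Since 1/40 < 1, this is tighter than 1; take delta = 1/40.
So delta = 1/40 works.

1/40


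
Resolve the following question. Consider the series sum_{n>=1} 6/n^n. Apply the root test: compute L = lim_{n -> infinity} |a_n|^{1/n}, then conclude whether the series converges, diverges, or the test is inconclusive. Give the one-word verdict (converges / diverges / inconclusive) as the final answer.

Let a_n denote the general term. Form |a_n|^(1/n) and simplify:
|a_n|^(1/n) = 6^(1/n)/n
Take the limit as n -> infinity: L = 0.
Since L = 0 < 1, the root test implies convergence.

converges


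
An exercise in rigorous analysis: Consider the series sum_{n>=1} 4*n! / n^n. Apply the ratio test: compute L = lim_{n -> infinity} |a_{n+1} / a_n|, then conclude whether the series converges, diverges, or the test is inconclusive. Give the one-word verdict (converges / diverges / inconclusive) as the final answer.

Let a_n denote the general term. Form the ratio a_{n+1}/a_n and simplify:
a_{n+1}/a_n = (n/(n + 1))^n
Take the limit as n -> infinity: L = exp(-1).
Since L = exp(-1) < 1, the ratio test implies the series converges.

converges


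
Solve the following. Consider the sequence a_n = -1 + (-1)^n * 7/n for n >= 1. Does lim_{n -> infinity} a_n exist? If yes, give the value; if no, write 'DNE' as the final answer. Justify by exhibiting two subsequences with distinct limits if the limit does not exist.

Examine the behaviour of a_n along subsequences.
Even-n subsequence a_{2k} = -1 + 7/(2k) -> -1. Odd-n subsequence a_{2k+1} = -1 - 7/(2k+1) -> -1. Both tend to -1, which suggests the limit is -1; verify directly.
|a_n - (-1)| = |(-1)^n * 7/n| = 7/n for every n >= 1.
Given epsilon > 0, choose a positive integer N > 7/epsilon. Then for all n >= N, |a_n - (-1)| = 7/n <= 7/N < epsilon.
So by the definition of the limit, lim a_n exists and equals -1.

-1


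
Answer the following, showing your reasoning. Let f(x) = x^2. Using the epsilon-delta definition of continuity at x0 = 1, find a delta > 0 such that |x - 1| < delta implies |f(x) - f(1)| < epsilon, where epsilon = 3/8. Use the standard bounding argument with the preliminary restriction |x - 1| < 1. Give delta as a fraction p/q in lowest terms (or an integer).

Factor: |x^2 - (1)^2| = |x - 1| * |x + 1|.
Impose |x - 1| < 1 first. Then |x + 1| = |(x - 1) + 2*(1)| <= |x - 1| + 2*|1| < 1 + 2 = 3.
So |x^2 - (1)^2| < delta * 3.
We need delta * 3 <= 3/8, i.e. delta <= 3/8/3 = 1/8.
Since 1/8 < 1, this is tighter than 1; take delta = 1/8.
So delta = 1/8 works.

1/8


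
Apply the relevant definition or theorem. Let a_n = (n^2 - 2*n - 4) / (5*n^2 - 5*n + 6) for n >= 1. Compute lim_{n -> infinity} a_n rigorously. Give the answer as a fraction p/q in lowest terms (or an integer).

Divide numerator and denominator by n^2, the highest power:
numerator / n^2 = 1 - 2/n - 4/n^2
denominator / n^2 = 5 - 5/n + 6/n^2
As n -> infinity, all terms of the form c/n^k (k >= 1) tend to 0.
So numerator / n^2 -> 1 and denominator / n^2 -> 5.
Therefore lim a_n = 1/5.

1/5


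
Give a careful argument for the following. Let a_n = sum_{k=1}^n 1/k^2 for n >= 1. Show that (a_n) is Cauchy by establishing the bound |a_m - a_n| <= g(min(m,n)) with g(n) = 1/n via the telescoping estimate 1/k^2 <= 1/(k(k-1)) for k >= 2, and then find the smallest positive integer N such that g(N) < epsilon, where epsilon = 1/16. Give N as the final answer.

For m > n >= 1: |a_m - a_n| = sum_{k=n+1}^m 1/k^2.
Use 1/k^2 <= 1/(k(k-1)) = 1/(k-1) - 1/k for k >= 2:
sum_{k=n+1}^m 1/k^2 <= sum_{k=n+1}^m (1/(k-1) - 1/k) = 1/n - 1/m <= 1/n.
By symmetry the same bound holds with n,m swapped, so |a_m - a_n| <= 1/min(m,n) = g(min(m,n)). Since g(n) -> 0, (a_n) is Cauchy.
Now solve g(N) < 1/16: 1/N < 1/16 <=> N > 1/(1/16) = 16.
The smallest integer strictly greater than 16 is N = 17.
Check: g(17) = 1/17 < 1/16; g(16) = 1/16 >= 1/16. So N = 17.

17


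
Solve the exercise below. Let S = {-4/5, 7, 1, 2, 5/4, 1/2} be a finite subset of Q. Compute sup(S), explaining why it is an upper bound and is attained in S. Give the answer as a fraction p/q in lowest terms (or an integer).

S is finite, so sup(S) = max(S).
Sorted decreasing:
7, 2, 5/4, 1, 1/2, -4/5
The extremum is 7.
For every x in S, x <= 7. And 7 is in S, so it is attained.
Therefore sup(S) = 7.

7


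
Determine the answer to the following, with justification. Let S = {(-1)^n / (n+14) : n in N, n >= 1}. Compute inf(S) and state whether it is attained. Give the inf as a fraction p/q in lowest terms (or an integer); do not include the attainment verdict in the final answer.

Analysis:
- Values: -1/15, 1/16, -1/17, 1/18, -1/19, ...
- Positive terms (even n): 1/(2+14), 1/(4+14), ... decreasing -> max = 1/16 (n=2).
- Negative terms (odd n): -1/(1+14), -1/(3+14), ... increasing -> min = -1/15 (n=1).
- So sup = 1/16 (attained at n=2); inf = -1/15 (attained at n=1).
Conclusion: inf(S) = -1/15, attained in S.

-1/15


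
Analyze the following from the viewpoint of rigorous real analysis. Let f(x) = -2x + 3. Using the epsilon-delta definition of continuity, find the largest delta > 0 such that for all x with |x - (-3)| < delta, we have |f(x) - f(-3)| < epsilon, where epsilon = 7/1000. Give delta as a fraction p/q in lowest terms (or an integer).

We compute f(-3) = -2*(-3) + 3 = 9.
|f(x) - f(-3)| = |-2x + 3 - (9)| = |-2(x - (-3))| = 2|x - (-3)|.
We need 2|x - (-3)| < 7/1000, i.e. |x - (-3)| < 7/1000 / 2 = 7/2000.
So any delta <= 7/2000 works. Conversely, if delta > 7/2000, then x = -3 + 7/2000 satisfies |x - (-3)| = 7/2000 < delta but |f(x) - f(-3)| = 2 * 7/2000 = 7/1000, which is not < 7/1000; so no larger delta works.
Hence the largest such delta is 7/2000.

7/2000


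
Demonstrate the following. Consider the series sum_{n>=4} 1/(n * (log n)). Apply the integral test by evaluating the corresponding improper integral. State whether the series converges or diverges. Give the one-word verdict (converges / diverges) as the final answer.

Let f(x) = 1/(x*log(x)). Then f is positive, continuous, and decreasing on [4, infinity), so the integral test applies.
Compute the improper integral int_{4}^infinity f(x) dx:
  antiderivative F(x) = log(log(x)).
  F(x) = log(log(x)) -> infinity as x -> infinity. The integral diverges, so by the integral test, the series diverges.

diverges


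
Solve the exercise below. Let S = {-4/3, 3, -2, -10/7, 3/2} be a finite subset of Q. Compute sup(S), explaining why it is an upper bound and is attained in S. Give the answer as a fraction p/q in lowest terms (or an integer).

S is finite, so sup(S) = max(S).
Sorted decreasing:
3, 3/2, -4/3, -10/7, -2
The extremum is 3.
For every x in S, x <= 3. And 3 is in S, so it is attained.
Therefore sup(S) = 3.

3


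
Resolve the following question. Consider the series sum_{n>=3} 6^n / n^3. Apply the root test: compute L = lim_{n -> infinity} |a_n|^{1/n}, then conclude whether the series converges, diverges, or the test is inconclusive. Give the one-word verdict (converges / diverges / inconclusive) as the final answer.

Let a_n denote the general term. Form |a_n|^(1/n) and simplify:
|a_n|^(1/n) = 6/n^(3/n)
Take the limit as n -> infinity: L = 6.
Since L = 6 > 1, the root test implies divergence.

diverges


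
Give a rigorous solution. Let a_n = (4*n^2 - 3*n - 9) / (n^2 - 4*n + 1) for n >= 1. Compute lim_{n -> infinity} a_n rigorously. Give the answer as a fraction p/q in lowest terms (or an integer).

Divide numerator and denominator by n^2, the highest power:
numerator / n^2 = 4 - 3/n - 9/n^2
denominator / n^2 = 1 - 4/n + n^(-2)
As n -> infinity, all terms of the form c/n^k (k >= 1) tend to 0.
So numerator / n^2 -> 4 and denominator / n^2 -> 1.
Therefore lim a_n = 4.

4


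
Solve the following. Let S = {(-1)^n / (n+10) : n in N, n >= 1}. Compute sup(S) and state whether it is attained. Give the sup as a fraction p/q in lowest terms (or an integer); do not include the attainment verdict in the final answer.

Analysis:
- Values: -1/11, 1/12, -1/13, 1/14, -1/15, ...
- Positive terms (even n): 1/(2+10), 1/(4+10), ... decreasing -> max = 1/12 (n=2).
- Negative terms (odd n): -1/(1+10), -1/(3+10), ... increasing -> min = -1/11 (n=1).
- So sup = 1/12 (attained at n=2); inf = -1/11 (attained at n=1).
Conclusion: sup(S) = 1/12, attained in S.

1/12


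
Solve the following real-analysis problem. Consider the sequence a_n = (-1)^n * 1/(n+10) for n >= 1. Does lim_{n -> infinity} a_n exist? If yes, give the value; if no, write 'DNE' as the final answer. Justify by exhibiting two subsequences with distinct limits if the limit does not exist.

Examine the behaviour of a_n along subsequences.
Even-n subsequence a_{2k} = 1/(2k+10) -> 0. Odd-n subsequence a_{2k+1} = -1/(2k+11) -> 0. Both tend to 0, which suggests the limit is 0; verify directly.
|a_n - 0| = 1/(n+10) < 1/n for every n >= 1.
Given epsilon > 0, choose a positive integer N > 1/epsilon. Then for all n >= N, |a_n| < 1/n <= 1/N < epsilon.
So by the definition of the limit, lim a_n exists and equals 0.

0


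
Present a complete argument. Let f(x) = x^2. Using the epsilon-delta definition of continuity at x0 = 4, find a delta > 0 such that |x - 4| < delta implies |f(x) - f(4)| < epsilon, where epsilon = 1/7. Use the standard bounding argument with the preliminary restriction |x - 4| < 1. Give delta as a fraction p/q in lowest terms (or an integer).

Factor: |x^2 - (4)^2| = |x - 4| * |x + 4|.
Impose |x - 4| < 1 first. Then |x + 4| = |(x - 4) + 2*(4)| <= |x - 4| + 2*|4| < 1 + 8 = 9.
So |x^2 - (4)^2| < delta * 9.
We need delta * 9 <= 1/7, i.e. delta <= 1/7/9 = 1/63.
Since 1/63 < 1, this is tighter than 1; take delta = 1/63.
So delta = 1/63 works.

1/63


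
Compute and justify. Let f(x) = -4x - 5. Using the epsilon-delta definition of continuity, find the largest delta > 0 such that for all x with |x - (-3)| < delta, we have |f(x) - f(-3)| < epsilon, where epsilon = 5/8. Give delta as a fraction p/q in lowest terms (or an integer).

We compute f(-3) = -4*(-3) - 5 = 7.
|f(x) - f(-3)| = |-4x - 5 - (7)| = |-4(x - (-3))| = 4|x - (-3)|.
We need 4|x - (-3)| < 5/8, i.e. |x - (-3)| < 5/8 / 4 = 5/32.
So any delta <= 5/32 works. Conversely, if delta > 5/32, then x = -3 + 5/32 satisfies |x - (-3)| = 5/32 < delta but |f(x) - f(-3)| = 4 * 5/32 = 5/8, which is not < 5/8; so no larger delta works.
Hence the largest such delta is 5/32.

5/32


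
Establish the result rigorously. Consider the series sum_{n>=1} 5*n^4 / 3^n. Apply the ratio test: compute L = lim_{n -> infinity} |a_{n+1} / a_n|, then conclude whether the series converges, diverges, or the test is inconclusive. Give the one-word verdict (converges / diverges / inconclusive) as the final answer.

Let a_n denote the general term. Form the ratio a_{n+1}/a_n and simplify:
a_{n+1}/a_n = (n + 1)^4/(3*n^4)
Take the limit as n -> infinity: L = 1/3.
Since L = 1/3 < 1, the ratio test implies the series converges.

converges


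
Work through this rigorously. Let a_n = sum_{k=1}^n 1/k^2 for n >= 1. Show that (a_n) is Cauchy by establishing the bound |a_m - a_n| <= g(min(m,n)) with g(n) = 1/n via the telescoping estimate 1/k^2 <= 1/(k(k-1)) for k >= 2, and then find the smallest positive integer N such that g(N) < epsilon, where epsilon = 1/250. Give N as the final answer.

For m > n >= 1: |a_m - a_n| = sum_{k=n+1}^m 1/k^2.
Use 1/k^2 <= 1/(k(k-1)) = 1/(k-1) - 1/k for k >= 2:
sum_{k=n+1}^m 1/k^2 <= sum_{k=n+1}^m (1/(k-1) - 1/k) = 1/n - 1/m <= 1/n.
By symmetry the same bound holds with n,m swapped, so |a_m - a_n| <= 1/min(m,n) = g(min(m,n)). Since g(n) -> 0, (a_n) is Cauchy.
Now solve g(N) < 1/250: 1/N < 1/250 <=> N > 1/(1/250) = 250.
The smallest integer strictly greater than 250 is N = 251.
Check: g(251) = 1/251 < 1/250; g(250) = 1/250 >= 1/250. So N = 251.

251


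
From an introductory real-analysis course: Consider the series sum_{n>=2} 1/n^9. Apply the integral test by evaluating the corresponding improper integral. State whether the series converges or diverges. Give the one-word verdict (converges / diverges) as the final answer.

Let f(x) = x^(-9). Then f is positive, continuous, and decreasing on [2, infinity), so the integral test applies.
Compute the improper integral int_{2}^infinity f(x) dx:
  antiderivative F(x) = -1/(8*x^8).
  As x -> infinity, F(x) -> 0 (since p = 9 > 1).
  So int = F(infinity) - F(2) = 0 - (-1/2048) = 1/2048.
  Finite, so by the integral test, the series converges.

converges


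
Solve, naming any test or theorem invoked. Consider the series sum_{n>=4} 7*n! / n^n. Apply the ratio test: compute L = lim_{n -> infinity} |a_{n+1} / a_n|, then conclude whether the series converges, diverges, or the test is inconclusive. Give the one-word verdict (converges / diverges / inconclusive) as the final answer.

Let a_n denote the general term. Form the ratio a_{n+1}/a_n and simplify:
a_{n+1}/a_n = (n/(n + 1))^n
Take the limit as n -> infinity: L = exp(-1).
Since L = exp(-1) < 1, the ratio test implies the series converges.

converges


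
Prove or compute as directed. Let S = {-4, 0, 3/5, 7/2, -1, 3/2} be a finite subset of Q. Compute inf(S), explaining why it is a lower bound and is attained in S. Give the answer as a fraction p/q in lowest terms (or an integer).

S is finite, so inf(S) = min(S).
Sorted increasing:
-4, -1, 0, 3/5, 3/2, 7/2
The extremum is -4.
For every x in S, x >= -4. And -4 is in S, so it is attained.
Therefore inf(S) = -4.

-4


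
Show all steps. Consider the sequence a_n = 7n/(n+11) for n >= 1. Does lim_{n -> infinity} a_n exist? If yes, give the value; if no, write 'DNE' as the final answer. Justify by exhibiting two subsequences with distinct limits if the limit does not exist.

Examine the behaviour of a_n along subsequences.
Even-n subsequence a_{2k} = 7(2k)/(2k+11) -> 7. Odd-n subsequence a_{2k+1} = 7(2k+1)/(2k+12) -> 7. Both tend to 7, which suggests the limit is 7; verify directly.
|a_n - 7| = |7n - 7(n+11)| / (n+11) = 77/(n+11) < 77/n for every n >= 1.
Given epsilon > 0, choose a positive integer N > 77/epsilon. Then for all n >= N, |a_n - 7| < 77/n <= 77/N < epsilon.
So by the definition of the limit, lim a_n exists and equals 7.

7


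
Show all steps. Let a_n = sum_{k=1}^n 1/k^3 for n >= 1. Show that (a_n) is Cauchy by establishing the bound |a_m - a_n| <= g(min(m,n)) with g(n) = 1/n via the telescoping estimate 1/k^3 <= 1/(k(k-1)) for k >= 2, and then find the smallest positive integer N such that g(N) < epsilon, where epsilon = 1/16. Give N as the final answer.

For m > n >= 1: |a_m - a_n| = sum_{k=n+1}^m 1/k^3.
Use 1/k^3 <= 1/(k(k-1)) = 1/(k-1) - 1/k for k >= 2 (which holds since k^3 >= k^2 >= k(k-1) for k >= 2):
sum_{k=n+1}^m 1/k^3 <= sum_{k=n+1}^m (1/(k-1) - 1/k) = 1/n - 1/m <= 1/n.
By symmetry the same bound holds with n,m swapped, so |a_m - a_n| <= 1/min(m,n) = g(min(m,n)). Since g(n) -> 0, (a_n) is Cauchy.
Now solve g(N) < 1/16: 1/N < 1/16 <=> N > 1/(1/16) = 16.
The smallest integer strictly greater than 16 is N = 17.
Check: g(17) = 1/17 < 1/16; g(16) = 1/16 >= 1/16. So N = 17.

17


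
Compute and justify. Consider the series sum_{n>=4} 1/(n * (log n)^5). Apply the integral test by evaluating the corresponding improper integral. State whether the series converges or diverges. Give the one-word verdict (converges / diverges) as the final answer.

Let f(x) = 1/(x*log(x)^5). Then f is positive, continuous, and decreasing on [4, infinity), so the integral test applies.
Compute the improper integral int_{4}^infinity f(x) dx:
  antiderivative F(x) = -1/(4*log(x)^4).
  F(x) -> 0 as x -> infinity.  int = 0 - F(4) = 1/(4*log(4)^4) < infinity. By the integral test, the series converges.

converges


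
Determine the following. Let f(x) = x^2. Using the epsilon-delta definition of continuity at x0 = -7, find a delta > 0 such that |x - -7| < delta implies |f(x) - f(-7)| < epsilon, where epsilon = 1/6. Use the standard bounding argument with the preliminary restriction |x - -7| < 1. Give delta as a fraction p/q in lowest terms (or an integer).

Factor: |x^2 - (-7)^2| = |x - -7| * |x + -7|.
Impose |x - -7| < 1 first. Then |x + -7| = |(x - -7) + 2*(-7)| <= |x - -7| + 2*|-7| < 1 + 14 = 15.
So |x^2 - (-7)^2| < delta * 15.
We need delta * 15 <= 1/6, i.e. delta <= 1/6/15 = 1/90.
Since 1/90 < 1, this is tighter than 1; take delta = 1/90.
So delta = 1/90 works.

1/90


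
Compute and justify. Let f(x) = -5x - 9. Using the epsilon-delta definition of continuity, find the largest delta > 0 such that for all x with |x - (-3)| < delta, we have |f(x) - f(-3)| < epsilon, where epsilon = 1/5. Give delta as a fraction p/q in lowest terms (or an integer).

We compute f(-3) = -5*(-3) - 9 = 6.
|f(x) - f(-3)| = |-5x - 9 - (6)| = |-5(x - (-3))| = 5|x - (-3)|.
We need 5|x - (-3)| < 1/5, i.e. |x - (-3)| < 1/5 / 5 = 1/25.
So any delta <= 1/25 works. Conversely, if delta > 1/25, then x = -3 + 1/25 satisfies |x - (-3)| = 1/25 < delta but |f(x) - f(-3)| = 5 * 1/25 = 1/5, which is not < 1/5; so no larger delta works.
Hence the largest such delta is 1/25.

1/25
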